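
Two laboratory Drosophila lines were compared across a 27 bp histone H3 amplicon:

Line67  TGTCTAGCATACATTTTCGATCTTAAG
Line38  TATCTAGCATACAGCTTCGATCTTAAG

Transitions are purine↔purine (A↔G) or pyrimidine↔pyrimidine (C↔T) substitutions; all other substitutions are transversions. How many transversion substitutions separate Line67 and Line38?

Differing sites — 2:G/A (Ti); 14:T/G (Tv); 15:T/C (Ti).
Of the 3 differences, 2 transitions and 1 transversion, so the answer is 1.

1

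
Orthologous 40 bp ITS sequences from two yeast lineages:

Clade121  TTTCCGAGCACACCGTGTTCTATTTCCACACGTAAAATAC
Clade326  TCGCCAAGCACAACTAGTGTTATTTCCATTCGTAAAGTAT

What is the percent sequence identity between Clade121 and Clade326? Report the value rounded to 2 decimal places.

Differing sites — 2:T/C; 3:T/G; 6:G/A; 13:C/A; 15:G/T; 16:T/A; 19:T/G; 20:C/T; 29:C/T; 30:A/T; 37:A/G; 40:C/T.
28 of the 40 sites match, so the percent identity is 28/40 × 100 = 70.00%.

70.00%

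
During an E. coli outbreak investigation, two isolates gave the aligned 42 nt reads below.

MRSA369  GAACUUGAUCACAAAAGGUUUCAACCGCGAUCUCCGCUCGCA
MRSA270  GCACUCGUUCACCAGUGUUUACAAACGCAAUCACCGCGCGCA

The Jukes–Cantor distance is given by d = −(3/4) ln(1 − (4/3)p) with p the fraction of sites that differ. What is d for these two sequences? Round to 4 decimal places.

Mismatches occur at site 2 (A→C), site 6 (U→C), site 8 (A→U), site 13 (A→C), site 15 (A→G), site 16 (A→U), site 18 (G→U), site 21 (U→A), site 25 (C→A), site 29 (G→A), site 33 (U→A), site 38 (U→G).
p = 12/42 = 0.285714.
d = −0.75 · ln(1 − (4/3)·0.285714) = −0.75 · ln(0.619048) = −0.75 · (-0.479572) = 0.3597.

0.3597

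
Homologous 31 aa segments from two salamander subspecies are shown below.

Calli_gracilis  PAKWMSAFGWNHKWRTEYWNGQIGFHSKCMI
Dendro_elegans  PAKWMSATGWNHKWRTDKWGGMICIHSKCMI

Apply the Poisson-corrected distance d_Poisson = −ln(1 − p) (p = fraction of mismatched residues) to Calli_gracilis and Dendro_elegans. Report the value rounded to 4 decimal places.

0.2559

The sequences differ at positions 8 (F/T), 17 (E/D), 18 (Y/K), 20 (N/G), 22 (Q/M), 24 (G/C), 25 (F/I).
p = 7/31 = 0.225806.
d = −ln(1 − 0.225806) = −ln(0.774194) = 0.2559.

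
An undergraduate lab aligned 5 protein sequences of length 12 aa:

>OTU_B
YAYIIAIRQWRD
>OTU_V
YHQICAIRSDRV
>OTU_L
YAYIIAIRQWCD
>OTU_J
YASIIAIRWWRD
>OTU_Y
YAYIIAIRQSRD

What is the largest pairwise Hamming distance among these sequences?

7

Pairwise Hamming distances:
  OTU_B vs OTU_V: 6
  OTU_B vs OTU_L: 1
  OTU_B vs OTU_J: 2
  OTU_B vs OTU_Y: 1
  OTU_V vs OTU_L: 7
  OTU_V vs OTU_J: 6
  OTU_V vs OTU_Y: 6
  OTU_L vs OTU_J: 3
  OTU_L vs OTU_Y: 2
  OTU_J vs OTU_Y: 3
The largest is 7, between OTU_V and OTU_L.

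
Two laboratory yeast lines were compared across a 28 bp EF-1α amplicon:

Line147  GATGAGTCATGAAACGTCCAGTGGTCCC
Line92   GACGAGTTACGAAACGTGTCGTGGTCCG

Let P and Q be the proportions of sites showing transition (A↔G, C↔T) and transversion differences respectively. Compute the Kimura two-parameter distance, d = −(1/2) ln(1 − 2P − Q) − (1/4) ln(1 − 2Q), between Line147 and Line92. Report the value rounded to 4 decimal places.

0.3098

The sequences differ at positions 3 (T/C, transition), 8 (C/T, transition), 10 (T/C, transition), 18 (C/G, transversion), 19 (C/T, transition), 20 (A/C, transversion), 28 (C/G, transversion).
Of the 7 differences, 4 transitions and 3 transversions over 28 sites: P = 4/28 = 0.142857, Q = 3/28 = 0.107143.
d = −0.5·ln(0.607143) − 0.25·ln(0.785714) = −0.5·(-0.498991) − 0.25·(-0.241162) = 0.3098.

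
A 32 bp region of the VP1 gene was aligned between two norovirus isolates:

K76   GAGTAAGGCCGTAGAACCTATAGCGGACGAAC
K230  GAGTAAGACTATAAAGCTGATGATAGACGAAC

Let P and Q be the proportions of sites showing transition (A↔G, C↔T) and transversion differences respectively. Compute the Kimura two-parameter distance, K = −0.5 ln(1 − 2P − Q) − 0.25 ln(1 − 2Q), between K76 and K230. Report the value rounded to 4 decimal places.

Mismatches occur at site 8 (G→A, transition), site 10 (C→T, transition), site 11 (G→A, transition), site 14 (G→A, transition), site 16 (A→G, transition), site 18 (C→T, transition), site 19 (T→G, transversion), site 22 (A→G, transition), site 23 (G→A, transition), site 24 (C→T, transition), site 25 (G→A, transition).
Of the 11 differences, 10 transitions and 1 transversion over 32 sites: P = 10/32 = 0.312500, Q = 1/32 = 0.031250.
d = −0.5·ln(0.343750) − 0.25·ln(0.937500) = −0.5·(-1.067841) − 0.25·(-0.064539) = 0.5501.

0.5501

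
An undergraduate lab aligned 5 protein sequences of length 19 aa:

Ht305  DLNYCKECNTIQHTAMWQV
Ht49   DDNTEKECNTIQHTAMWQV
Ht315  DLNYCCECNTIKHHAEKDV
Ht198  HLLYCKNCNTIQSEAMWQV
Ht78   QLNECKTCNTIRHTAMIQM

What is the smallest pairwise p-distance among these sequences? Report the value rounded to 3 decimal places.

0.158

Pairwise Hamming distances:
  Ht305 vs Ht49: 3
  Ht305 vs Ht315: 6
  Ht305 vs Ht198: 5
  Ht305 vs Ht78: 6
  Ht49 vs Ht315: 9
  Ht49 vs Ht198: 8
  Ht49 vs Ht78: 8
  Ht315 vs Ht198: 10
  Ht315 vs Ht78: 10
  Ht198 vs Ht78: 9
The smallest is 3 mismatches, between Ht305 and Ht49; p = 3/19 = 0.158.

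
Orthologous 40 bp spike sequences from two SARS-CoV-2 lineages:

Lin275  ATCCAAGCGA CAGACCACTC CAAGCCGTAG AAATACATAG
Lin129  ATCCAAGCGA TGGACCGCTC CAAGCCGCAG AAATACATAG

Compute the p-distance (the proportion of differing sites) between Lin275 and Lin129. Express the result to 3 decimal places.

Mismatches occur at site 11 (C↔T), site 12 (A↔G), site 17 (A↔G), site 28 (T↔C).
There are 4 differences over 40 sites, so p = 4/40 = 0.100.

0.100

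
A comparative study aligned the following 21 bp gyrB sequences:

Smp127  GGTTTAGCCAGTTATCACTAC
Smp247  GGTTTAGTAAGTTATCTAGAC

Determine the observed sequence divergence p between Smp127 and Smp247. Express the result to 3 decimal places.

The sequences differ at positions 8 (C/T), 9 (C/A), 17 (A/T), 18 (C/A), 19 (T/G).
There are 5 differences over 21 sites, so p = 5/21 = 0.238.

0.238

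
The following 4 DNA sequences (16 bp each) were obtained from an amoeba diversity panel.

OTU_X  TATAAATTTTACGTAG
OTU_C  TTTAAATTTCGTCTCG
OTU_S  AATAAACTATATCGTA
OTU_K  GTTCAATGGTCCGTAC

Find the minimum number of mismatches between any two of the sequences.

Pairwise Hamming distances:
  OTU_X vs OTU_C: 6
  OTU_X vs OTU_S: 8
  OTU_X vs OTU_K: 7
  OTU_C vs OTU_S: 9
  OTU_C vs OTU_K: 10
  OTU_S vs OTU_K: 12
The smallest is 6, between OTU_X and OTU_C.

6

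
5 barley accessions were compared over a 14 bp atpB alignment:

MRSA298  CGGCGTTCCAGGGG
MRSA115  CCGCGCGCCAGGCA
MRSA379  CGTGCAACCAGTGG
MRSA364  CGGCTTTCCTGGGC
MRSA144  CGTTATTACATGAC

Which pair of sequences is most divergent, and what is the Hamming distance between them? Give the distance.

Pairwise Hamming distances:
  MRSA298 vs MRSA115: 5
  MRSA298 vs MRSA379: 6
  MRSA298 vs MRSA364: 3
  MRSA298 vs MRSA144: 7
  MRSA115 vs MRSA379: 9
  MRSA115 vs MRSA364: 7
  MRSA115 vs MRSA144: 10
  MRSA379 vs MRSA364: 8
  MRSA379 vs MRSA144: 9
  MRSA364 vs MRSA144: 7
The largest is 10, between MRSA115 and MRSA144.

10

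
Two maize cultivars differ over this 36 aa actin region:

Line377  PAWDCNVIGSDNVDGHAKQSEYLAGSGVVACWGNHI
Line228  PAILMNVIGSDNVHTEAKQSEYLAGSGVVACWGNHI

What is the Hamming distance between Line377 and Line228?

The sequences differ at positions 3 (W/I), 4 (D/L), 5 (C/M), 14 (D/H), 15 (G/T), 16 (H/E).
That gives 6 mismatches out of 36 aligned sites, so the Hamming distance is 6.

6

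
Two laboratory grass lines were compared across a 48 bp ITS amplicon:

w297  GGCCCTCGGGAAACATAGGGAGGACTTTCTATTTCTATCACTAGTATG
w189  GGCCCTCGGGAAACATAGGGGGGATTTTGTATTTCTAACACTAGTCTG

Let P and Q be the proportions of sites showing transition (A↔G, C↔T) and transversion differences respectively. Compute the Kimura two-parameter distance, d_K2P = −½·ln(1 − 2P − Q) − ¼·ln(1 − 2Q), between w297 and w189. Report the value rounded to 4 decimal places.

Differing sites — 21:A/G (Ti); 25:C/T (Ti); 29:C/G (Tv); 38:T/A (Tv); 46:A/C (Tv).
Of the 5 differences, 2 transitions and 3 transversions over 48 sites: P = 2/48 = 0.041667, Q = 3/48 = 0.062500.
d = −0.5·ln(0.854166) − 0.25·ln(0.875000) = −0.5·(-0.157630) − 0.25·(-0.133531) = 0.1122.

0.1122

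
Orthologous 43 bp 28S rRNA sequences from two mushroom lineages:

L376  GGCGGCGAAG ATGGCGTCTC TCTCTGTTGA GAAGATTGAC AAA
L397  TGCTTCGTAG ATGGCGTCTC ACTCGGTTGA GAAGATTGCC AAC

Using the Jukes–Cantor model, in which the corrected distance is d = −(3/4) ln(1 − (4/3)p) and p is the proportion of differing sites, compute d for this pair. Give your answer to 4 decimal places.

Differing sites — 1:G/T; 4:G/T; 5:G/T; 8:A/T; 21:T/A; 25:T/G; 39:A/C; 43:A/C.
p = 8/43 = 0.186047.
d = −0.75 · ln(1 − (4/3)·0.186047) = −0.75 · ln(0.751937) = −0.75 · (-0.285103) = 0.2138.

0.2138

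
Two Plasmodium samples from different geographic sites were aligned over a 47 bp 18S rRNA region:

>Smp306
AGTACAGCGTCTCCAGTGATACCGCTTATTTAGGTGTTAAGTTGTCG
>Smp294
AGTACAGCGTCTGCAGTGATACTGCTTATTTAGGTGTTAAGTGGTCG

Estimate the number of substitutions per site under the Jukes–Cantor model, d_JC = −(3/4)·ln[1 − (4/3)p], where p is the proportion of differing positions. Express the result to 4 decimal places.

0.0667

Mismatches occur at site 13 (C/G), site 23 (C/T), site 43 (T/G).
p = 3/47 = 0.063830.
d = −0.75 · ln(1 − (4/3)·0.063830) = −0.75 · ln(0.914893) = −0.75 · (-0.088948) = 0.0667.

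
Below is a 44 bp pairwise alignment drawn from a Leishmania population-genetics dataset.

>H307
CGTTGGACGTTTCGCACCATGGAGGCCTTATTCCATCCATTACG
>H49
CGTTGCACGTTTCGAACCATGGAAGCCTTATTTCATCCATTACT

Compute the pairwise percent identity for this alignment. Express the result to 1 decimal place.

The sequences differ at positions 6 (G/C), 15 (C/A), 24 (G/A), 33 (C/T), 44 (G/T).
39 of the 44 sites match, so the percent identity is 39/44 × 100 = 88.6%.

88.6%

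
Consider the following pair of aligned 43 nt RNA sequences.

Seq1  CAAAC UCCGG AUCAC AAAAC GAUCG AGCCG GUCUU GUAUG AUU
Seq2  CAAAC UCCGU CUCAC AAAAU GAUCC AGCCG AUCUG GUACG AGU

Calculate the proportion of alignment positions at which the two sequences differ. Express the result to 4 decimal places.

Mismatches occur at site 10 (G/U), site 11 (A/C), site 20 (C/U), site 25 (G/C), site 31 (G/A), site 35 (U/G), site 39 (U/C), site 42 (U/G).
There are 8 differences over 43 sites, so p = 8/43 = 0.1860.

0.1860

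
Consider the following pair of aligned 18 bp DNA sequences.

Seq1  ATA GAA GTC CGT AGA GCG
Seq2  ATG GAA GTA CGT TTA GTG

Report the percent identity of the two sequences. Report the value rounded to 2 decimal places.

Differing sites — 3:A/G; 9:C/A; 13:A/T; 14:G/T; 17:C/T.
13 of the 18 sites match, so the percent identity is 13/18 × 100 = 72.22%.

72.22%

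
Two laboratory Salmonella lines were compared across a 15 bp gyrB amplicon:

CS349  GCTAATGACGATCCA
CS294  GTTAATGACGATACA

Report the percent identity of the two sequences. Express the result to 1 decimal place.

Mismatches occur at site 2 (C→T), site 13 (C→A).
13 of the 15 sites match, so the percent identity is 13/15 × 100 = 86.7%.

86.7%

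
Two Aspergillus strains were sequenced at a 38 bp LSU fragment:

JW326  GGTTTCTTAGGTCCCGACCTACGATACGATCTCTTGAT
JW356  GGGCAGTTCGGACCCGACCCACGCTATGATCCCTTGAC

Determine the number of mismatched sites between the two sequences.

11

The sequences differ at positions 3 (T/G), 4 (T/C), 5 (T/A), 6 (C/G), 9 (A/C), 12 (T/A), 20 (T/C), 24 (A/C), 27 (C/T), 32 (T/C), 38 (T/C).
That gives 11 mismatches out of 38 aligned sites, so the Hamming distance is 11.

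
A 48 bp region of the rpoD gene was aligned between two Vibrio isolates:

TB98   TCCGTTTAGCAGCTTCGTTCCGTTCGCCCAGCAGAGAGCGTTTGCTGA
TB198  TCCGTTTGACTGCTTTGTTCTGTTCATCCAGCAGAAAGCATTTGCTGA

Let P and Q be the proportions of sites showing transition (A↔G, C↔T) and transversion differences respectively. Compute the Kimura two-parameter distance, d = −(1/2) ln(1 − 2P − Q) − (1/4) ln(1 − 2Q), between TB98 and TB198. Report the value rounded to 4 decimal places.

Mismatches occur at site 8 (A/G, transition), site 9 (G/A, transition), site 11 (A/T, transversion), site 16 (C/T, transition), site 21 (C/T, transition), site 26 (G/A, transition), site 27 (C/T, transition), site 36 (G/A, transition), site 40 (G/A, transition).
Of the 9 differences, 8 transitions and 1 transversion over 48 sites: P = 8/48 = 0.166667, Q = 1/48 = 0.020833.
d = −0.5·ln(0.645833) − 0.25·ln(0.958334) = −0.5·(-0.437214) − 0.25·(-0.042559) = 0.2292.

0.2292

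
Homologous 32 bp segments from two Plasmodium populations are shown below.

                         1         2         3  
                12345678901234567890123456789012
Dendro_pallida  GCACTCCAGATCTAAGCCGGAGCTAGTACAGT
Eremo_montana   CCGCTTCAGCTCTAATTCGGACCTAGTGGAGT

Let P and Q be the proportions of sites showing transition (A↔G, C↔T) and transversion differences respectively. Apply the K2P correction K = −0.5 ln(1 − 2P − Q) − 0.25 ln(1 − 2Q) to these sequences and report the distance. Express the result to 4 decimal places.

The sequences differ at positions 1 (G/C, transversion), 3 (A/G, transition), 6 (C/T, transition), 10 (A/C, transversion), 16 (G/T, transversion), 17 (C/T, transition), 22 (G/C, transversion), 28 (A/G, transition), 29 (C/G, transversion).
Of the 9 differences, 4 transitions and 5 transversions over 32 sites: P = 4/32 = 0.125000, Q = 5/32 = 0.156250.
d = −0.5·ln(0.593750) − 0.25·ln(0.687500) = −0.5·(-0.521297) − 0.25·(-0.374693) = 0.3543.

0.3543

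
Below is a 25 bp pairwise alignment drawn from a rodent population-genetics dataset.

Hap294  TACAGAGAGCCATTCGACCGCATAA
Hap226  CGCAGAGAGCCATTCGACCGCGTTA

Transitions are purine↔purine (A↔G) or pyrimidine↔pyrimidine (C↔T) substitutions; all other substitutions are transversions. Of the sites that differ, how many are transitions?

Differing sites — 1:T/C (Ti); 2:A/G (Ti); 22:A/G (Ti); 24:A/T (Tv).
Of the 4 differences, 3 transitions and 1 transversion, so the answer is 3.

3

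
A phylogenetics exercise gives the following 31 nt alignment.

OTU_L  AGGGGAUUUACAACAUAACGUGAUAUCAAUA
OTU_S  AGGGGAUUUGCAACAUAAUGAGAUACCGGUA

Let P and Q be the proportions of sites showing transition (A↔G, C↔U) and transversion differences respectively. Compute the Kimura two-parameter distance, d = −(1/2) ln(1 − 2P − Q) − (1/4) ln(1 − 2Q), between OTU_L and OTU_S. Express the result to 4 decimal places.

The sequences differ at positions 10 (A/G, transition), 19 (C/U, transition), 21 (U/A, transversion), 26 (U/C, transition), 28 (A/G, transition), 29 (A/G, transition).
Of the 6 differences, 5 transitions and 1 transversion over 31 sites: P = 5/31 = 0.161290, Q = 1/31 = 0.032258.
d = −0.5·ln(0.645162) − 0.25·ln(0.935484) = −0.5·(-0.438254) − 0.25·(-0.066691) = 0.2358.

0.2358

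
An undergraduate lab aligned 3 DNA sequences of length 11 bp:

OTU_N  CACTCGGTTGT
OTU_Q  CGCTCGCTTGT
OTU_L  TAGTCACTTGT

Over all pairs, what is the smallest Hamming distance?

2

Pairwise Hamming distances:
  OTU_N vs OTU_Q: 2
  OTU_N vs OTU_L: 4
  OTU_Q vs OTU_L: 4
The smallest is 2, between OTU_N and OTU_Q.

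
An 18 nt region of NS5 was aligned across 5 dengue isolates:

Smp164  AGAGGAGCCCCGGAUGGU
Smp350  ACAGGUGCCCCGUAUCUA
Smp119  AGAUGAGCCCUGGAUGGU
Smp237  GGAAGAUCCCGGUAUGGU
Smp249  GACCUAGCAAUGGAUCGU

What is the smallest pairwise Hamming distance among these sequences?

2

Pairwise Hamming distances:
  Smp164 vs Smp350: 6
  Smp164 vs Smp119: 2
  Smp164 vs Smp237: 5
  Smp164 vs Smp249: 9
  Smp350 vs Smp119: 8
  Smp350 vs Smp237: 9
  Smp350 vs Smp249: 12
  Smp119 vs Smp237: 5
  Smp119 vs Smp249: 8
  Smp237 vs Smp249: 10
The smallest is 2, between Smp164 and Smp119.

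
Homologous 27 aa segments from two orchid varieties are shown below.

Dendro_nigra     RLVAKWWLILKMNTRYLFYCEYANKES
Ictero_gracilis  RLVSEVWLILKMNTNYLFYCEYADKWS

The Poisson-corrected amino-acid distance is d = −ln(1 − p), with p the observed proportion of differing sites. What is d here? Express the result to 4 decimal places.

The sequences differ at positions 4 (A/S), 5 (K/E), 6 (W/V), 15 (R/N), 24 (N/D), 26 (E/W).
p = 6/27 = 0.222222.
d = −ln(1 − 0.222222) = −ln(0.777778) = 0.2513.

0.2513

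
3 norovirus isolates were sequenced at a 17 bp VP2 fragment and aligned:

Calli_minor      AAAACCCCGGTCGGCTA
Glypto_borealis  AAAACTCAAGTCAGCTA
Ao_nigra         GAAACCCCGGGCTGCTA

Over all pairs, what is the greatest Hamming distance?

Pairwise Hamming distances:
  Calli_minor vs Glypto_borealis: 4
  Calli_minor vs Ao_nigra: 3
  Glypto_borealis vs Ao_nigra: 6
The largest is 6, between Glypto_borealis and Ao_nigra.

6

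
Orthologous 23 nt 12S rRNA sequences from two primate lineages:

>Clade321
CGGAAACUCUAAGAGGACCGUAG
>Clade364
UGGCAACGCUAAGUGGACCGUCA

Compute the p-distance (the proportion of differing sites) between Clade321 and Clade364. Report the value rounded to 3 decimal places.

0.261

Mismatches occur at site 1 (C→U), site 4 (A→C), site 8 (U→G), site 14 (A→U), site 22 (A→C), site 23 (G→A).
There are 6 differences over 23 sites, so p = 6/23 = 0.261.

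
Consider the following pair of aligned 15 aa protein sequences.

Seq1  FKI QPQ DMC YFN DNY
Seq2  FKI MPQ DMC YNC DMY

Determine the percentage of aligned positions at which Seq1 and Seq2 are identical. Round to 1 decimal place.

73.3%

Differing sites — 4:Q/M; 11:F/N; 12:N/C; 14:N/M.
11 of the 15 sites match, so the percent identity is 11/15 × 100 = 73.3%.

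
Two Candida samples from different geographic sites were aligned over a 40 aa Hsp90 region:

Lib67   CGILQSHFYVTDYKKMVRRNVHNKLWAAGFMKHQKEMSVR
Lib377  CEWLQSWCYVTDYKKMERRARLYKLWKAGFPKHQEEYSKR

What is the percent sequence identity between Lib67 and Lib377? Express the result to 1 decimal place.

65.0%

Mismatches occur at site 2 (G/E), site 3 (I/W), site 7 (H/W), site 8 (F/C), site 17 (V/E), site 20 (N/A), site 21 (V/R), site 22 (H/L), site 23 (N/Y), site 27 (A/K), site 31 (M/P), site 35 (K/E), site 37 (M/Y), site 39 (V/K).
26 of the 40 sites match, so the percent identity is 26/40 × 100 = 65.0%.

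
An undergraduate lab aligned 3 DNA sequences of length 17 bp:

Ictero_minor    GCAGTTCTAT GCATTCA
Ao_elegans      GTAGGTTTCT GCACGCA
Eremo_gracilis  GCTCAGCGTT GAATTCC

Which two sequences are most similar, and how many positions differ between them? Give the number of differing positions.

6

Pairwise Hamming distances:
  Ictero_minor vs Ao_elegans: 6
  Ictero_minor vs Eremo_gracilis: 8
  Ao_elegans vs Eremo_gracilis: 12
The smallest is 6, between Ictero_minor and Ao_elegans.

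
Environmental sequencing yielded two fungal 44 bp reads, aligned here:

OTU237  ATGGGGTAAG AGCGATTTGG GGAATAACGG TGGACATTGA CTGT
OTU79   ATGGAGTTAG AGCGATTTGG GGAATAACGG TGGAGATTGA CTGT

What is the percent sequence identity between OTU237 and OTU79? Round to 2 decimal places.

Mismatches occur at site 5 (G↔A), site 8 (A↔T), site 35 (C↔G).
41 of the 44 sites match, so the percent identity is 41/44 × 100 = 93.18%.

93.18%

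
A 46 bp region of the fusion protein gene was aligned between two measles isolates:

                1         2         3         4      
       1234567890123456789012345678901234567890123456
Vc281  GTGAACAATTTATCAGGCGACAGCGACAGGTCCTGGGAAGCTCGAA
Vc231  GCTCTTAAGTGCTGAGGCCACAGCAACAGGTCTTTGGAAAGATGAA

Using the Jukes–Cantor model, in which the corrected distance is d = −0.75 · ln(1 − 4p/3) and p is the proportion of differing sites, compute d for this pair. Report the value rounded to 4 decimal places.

Differing sites — 2:T/C; 3:G/T; 4:A/C; 5:A/T; 6:C/T; 9:T/G; 11:T/G; 12:A/C; 14:C/G; 19:G/C; 25:G/A; 33:C/T; 35:G/T; 40:G/A; 41:C/G; 42:T/A; 43:C/T.
p = 17/46 = 0.369565.
d = −0.75 · ln(1 − (4/3)·0.369565) = −0.75 · ln(0.507247) = −0.75 · (-0.678757) = 0.5091.

0.5091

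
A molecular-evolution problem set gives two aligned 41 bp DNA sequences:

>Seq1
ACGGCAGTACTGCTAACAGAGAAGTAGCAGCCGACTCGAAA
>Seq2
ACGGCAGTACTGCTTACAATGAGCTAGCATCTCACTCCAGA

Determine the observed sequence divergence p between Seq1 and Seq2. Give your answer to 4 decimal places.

Mismatches occur at site 15 (A→T), site 19 (G→A), site 20 (A→T), site 23 (A→G), site 24 (G→C), site 30 (G→T), site 32 (C→T), site 33 (G→C), site 38 (G→C), site 40 (A→G).
There are 10 differences over 41 sites, so p = 10/41 = 0.2439.

0.2439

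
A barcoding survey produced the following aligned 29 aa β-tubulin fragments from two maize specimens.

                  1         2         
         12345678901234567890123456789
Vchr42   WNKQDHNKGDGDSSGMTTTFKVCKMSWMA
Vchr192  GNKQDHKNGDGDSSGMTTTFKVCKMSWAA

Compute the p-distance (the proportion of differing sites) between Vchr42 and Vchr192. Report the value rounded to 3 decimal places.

The sequences differ at positions 1 (W/G), 7 (N/K), 8 (K/N), 28 (M/A).
There are 4 differences over 29 sites, so p = 4/29 = 0.138.

0.138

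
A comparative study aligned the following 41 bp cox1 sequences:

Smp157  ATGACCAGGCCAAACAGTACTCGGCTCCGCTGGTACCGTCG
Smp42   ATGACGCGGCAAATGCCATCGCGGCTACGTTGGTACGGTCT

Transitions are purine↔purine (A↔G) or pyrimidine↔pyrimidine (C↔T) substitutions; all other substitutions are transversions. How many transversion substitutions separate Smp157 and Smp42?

13

Mismatches occur at site 6 (C/G, transversion), site 7 (A/C, transversion), site 11 (C/A, transversion), site 14 (A/T, transversion), site 15 (C/G, transversion), site 16 (A/C, transversion), site 17 (G/C, transversion), site 18 (T/A, transversion), site 19 (A/T, transversion), site 21 (T/G, transversion), site 27 (C/A, transversion), site 30 (C/T, transition), site 37 (C/G, transversion), site 41 (G/T, transversion).
Of the 14 differences, 1 transition and 13 transversions, so the answer is 13.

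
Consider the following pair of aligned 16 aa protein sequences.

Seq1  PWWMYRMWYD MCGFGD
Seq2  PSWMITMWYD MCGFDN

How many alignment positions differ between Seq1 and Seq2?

5

The sequences differ at positions 2 (W/S), 5 (Y/I), 6 (R/T), 15 (G/D), 16 (D/N).
That gives 5 mismatches out of 16 aligned sites, so the Hamming distance is 5.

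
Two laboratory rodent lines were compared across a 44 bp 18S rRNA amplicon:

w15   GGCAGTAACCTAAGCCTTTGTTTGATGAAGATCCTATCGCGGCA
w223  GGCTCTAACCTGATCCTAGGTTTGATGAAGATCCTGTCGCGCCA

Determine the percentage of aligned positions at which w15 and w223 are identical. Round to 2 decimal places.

81.82%

Differing sites — 4:A/T; 5:G/C; 12:A/G; 14:G/T; 18:T/A; 19:T/G; 36:A/G; 42:G/C.
36 of the 44 sites match, so the percent identity is 36/44 × 100 = 81.82%.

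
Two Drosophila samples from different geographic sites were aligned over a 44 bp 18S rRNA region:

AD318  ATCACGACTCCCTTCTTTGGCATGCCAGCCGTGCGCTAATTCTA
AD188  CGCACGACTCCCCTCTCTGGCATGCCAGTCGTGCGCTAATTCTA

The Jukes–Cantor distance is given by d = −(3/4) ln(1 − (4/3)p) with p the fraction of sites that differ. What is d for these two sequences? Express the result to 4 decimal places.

0.1232

Differing sites — 1:A/C; 2:T/G; 13:T/C; 17:T/C; 29:C/T.
p = 5/44 = 0.113636.
d = −0.75 · ln(1 − (4/3)·0.113636) = −0.75 · ln(0.848485) = −0.75 · (-0.164303) = 0.1232.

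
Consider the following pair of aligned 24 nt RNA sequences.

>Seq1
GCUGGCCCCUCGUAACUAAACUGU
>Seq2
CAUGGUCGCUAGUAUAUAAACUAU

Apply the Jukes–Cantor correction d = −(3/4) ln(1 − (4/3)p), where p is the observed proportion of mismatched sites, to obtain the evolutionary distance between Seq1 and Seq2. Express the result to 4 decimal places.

0.4408

Differing sites — 1:G/C; 2:C/A; 6:C/U; 8:C/G; 11:C/A; 15:A/U; 16:C/A; 23:G/A.
p = 8/24 = 0.333333.
d = −0.75 · ln(1 − (4/3)·0.333333) = −0.75 · ln(0.555556) = −0.75 · (-0.587786) = 0.4408.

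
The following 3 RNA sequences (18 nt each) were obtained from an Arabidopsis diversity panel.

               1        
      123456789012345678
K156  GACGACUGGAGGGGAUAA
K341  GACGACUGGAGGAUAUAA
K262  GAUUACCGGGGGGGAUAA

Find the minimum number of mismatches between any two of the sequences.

Pairwise Hamming distances:
  K156 vs K341: 2
  K156 vs K262: 4
  K341 vs K262: 6
The smallest is 2, between K156 and K341.

2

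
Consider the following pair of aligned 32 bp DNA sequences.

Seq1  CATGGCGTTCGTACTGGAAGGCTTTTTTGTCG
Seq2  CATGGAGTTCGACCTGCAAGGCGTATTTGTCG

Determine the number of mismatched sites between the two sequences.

The sequences differ at positions 6 (C/A), 12 (T/A), 13 (A/C), 17 (G/C), 23 (T/G), 25 (T/A).
That gives 6 mismatches out of 32 aligned sites, so the Hamming distance is 6.

6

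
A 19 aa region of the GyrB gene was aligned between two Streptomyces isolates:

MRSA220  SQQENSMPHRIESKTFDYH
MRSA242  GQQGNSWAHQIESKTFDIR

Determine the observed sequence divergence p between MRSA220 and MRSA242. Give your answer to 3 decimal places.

0.368

Differing sites — 1:S/G; 4:E/G; 7:M/W; 8:P/A; 10:R/Q; 18:Y/I; 19:H/R.
There are 7 differences over 19 sites, so p = 7/19 = 0.368.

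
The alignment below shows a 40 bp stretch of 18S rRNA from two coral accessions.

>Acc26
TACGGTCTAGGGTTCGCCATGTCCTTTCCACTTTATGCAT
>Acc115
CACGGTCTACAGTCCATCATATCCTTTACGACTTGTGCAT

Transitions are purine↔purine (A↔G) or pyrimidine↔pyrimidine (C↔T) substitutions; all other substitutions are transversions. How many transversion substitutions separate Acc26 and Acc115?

Mismatches occur at site 1 (T↔C, transition), site 10 (G↔C, transversion), site 11 (G↔A, transition), site 14 (T↔C, transition), site 16 (G↔A, transition), site 17 (C↔T, transition), site 21 (G↔A, transition), site 28 (C↔A, transversion), site 30 (A↔G, transition), site 31 (C↔A, transversion), site 32 (T↔C, transition), site 35 (A↔G, transition).
Of the 12 differences, 9 transitions and 3 transversions, so the answer is 3.

3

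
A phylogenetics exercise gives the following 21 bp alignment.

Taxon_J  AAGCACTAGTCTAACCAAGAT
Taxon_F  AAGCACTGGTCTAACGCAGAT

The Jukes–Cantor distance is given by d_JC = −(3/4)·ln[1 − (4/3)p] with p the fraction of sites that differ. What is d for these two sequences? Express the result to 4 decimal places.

0.1585

The sequences differ at positions 8 (A/G), 16 (C/G), 17 (A/C).
p = 3/21 = 0.142857.
d = −0.75 · ln(1 − (4/3)·0.142857) = −0.75 · ln(0.809524) = −0.75 · (-0.211309) = 0.1585.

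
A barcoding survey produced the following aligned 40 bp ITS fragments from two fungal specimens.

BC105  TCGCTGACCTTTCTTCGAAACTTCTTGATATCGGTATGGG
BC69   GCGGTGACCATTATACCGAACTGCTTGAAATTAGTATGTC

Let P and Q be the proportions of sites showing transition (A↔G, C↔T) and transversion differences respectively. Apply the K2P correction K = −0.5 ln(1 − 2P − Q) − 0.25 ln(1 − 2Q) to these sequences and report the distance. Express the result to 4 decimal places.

Mismatches occur at site 1 (T↔G, transversion), site 4 (C↔G, transversion), site 10 (T↔A, transversion), site 13 (C↔A, transversion), site 15 (T↔A, transversion), site 17 (G↔C, transversion), site 18 (A↔G, transition), site 23 (T↔G, transversion), site 29 (T↔A, transversion), site 32 (C↔T, transition), site 33 (G↔A, transition), site 39 (G↔T, transversion), site 40 (G↔C, transversion).
Of the 13 differences, 3 transitions and 10 transversions over 40 sites: P = 3/40 = 0.075000, Q = 10/40 = 0.250000.
d = −0.5·ln(0.600000) − 0.25·ln(0.500000) = −0.5·(-0.510826) − 0.25·(-0.693147) = 0.4287.

0.4287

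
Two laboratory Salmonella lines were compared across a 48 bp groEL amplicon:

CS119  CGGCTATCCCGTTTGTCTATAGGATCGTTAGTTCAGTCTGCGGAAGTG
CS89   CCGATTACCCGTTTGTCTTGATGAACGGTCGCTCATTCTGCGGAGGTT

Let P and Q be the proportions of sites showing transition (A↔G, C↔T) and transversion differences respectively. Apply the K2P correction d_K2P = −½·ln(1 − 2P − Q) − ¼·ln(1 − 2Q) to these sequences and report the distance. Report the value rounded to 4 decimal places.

Differing sites — 2:G/C (Tv); 4:C/A (Tv); 6:A/T (Tv); 7:T/A (Tv); 19:A/T (Tv); 20:T/G (Tv); 22:G/T (Tv); 25:T/A (Tv); 28:T/G (Tv); 30:A/C (Tv); 32:T/C (Ti); 36:G/T (Tv); 45:A/G (Ti); 48:G/T (Tv).
Of the 14 differences, 2 transitions and 12 transversions over 48 sites: P = 2/48 = 0.041667, Q = 12/48 = 0.250000.
d = −0.5·ln(0.666666) − 0.25·ln(0.500000) = −0.5·(-0.405466) − 0.25·(-0.693147) = 0.3760.

0.3760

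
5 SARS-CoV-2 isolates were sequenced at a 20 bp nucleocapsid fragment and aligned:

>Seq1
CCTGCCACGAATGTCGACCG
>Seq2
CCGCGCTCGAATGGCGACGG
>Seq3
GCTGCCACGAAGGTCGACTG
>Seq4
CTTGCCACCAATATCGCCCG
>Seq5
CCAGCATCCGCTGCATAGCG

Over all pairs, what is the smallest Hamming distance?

3

Pairwise Hamming distances:
  Seq1 vs Seq2: 6
  Seq1 vs Seq3: 3
  Seq1 vs Seq4: 4
  Seq1 vs Seq5: 10
  Seq2 vs Seq3: 8
  Seq2 vs Seq4: 10
  Seq2 vs Seq5: 12
  Seq3 vs Seq4: 7
  Seq3 vs Seq5: 13
  Seq4 vs Seq5: 12
The smallest is 3, between Seq1 and Seq3.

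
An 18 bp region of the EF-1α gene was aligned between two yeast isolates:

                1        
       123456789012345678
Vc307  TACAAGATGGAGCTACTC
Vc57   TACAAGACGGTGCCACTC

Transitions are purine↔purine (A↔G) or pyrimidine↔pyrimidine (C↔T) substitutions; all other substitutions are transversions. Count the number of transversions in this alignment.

1

Differing sites — 8:T/C (Ti); 11:A/T (Tv); 14:T/C (Ti).
Of the 3 differences, 2 transitions and 1 transversion, so the answer is 1.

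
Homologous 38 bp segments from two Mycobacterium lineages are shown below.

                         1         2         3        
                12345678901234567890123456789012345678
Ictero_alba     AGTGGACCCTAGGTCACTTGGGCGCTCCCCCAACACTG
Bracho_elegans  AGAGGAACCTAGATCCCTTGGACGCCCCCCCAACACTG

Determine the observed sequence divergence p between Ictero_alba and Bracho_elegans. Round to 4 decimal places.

Differing sites — 3:T/A; 7:C/A; 13:G/A; 16:A/C; 22:G/A; 26:T/C.
There are 6 differences over 38 sites, so p = 6/38 = 0.1579.

0.1579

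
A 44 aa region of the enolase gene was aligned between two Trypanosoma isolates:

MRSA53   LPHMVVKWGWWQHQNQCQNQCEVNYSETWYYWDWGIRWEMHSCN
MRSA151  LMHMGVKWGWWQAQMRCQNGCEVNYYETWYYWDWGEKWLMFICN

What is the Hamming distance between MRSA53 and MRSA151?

12

The sequences differ at positions 2 (P/M), 5 (V/G), 13 (H/A), 15 (N/M), 16 (Q/R), 20 (Q/G), 26 (S/Y), 36 (I/E), 37 (R/K), 39 (E/L), 41 (H/F), 42 (S/I).
That gives 12 mismatches out of 44 aligned sites, so the Hamming distance is 12.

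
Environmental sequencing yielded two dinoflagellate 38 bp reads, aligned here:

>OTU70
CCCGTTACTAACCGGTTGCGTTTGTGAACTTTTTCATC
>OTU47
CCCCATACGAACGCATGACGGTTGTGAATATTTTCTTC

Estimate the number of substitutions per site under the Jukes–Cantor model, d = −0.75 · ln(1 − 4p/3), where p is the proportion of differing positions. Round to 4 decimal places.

0.4099

Mismatches occur at site 4 (G→C), site 5 (T→A), site 9 (T→G), site 13 (C→G), site 14 (G→C), site 15 (G→A), site 17 (T→G), site 18 (G→A), site 21 (T→G), site 29 (C→T), site 30 (T→A), site 36 (A→T).
p = 12/38 = 0.315789.
d = −0.75 · ln(1 − (4/3)·0.315789) = −0.75 · ln(0.578948) = −0.75 · (-0.546543) = 0.4099.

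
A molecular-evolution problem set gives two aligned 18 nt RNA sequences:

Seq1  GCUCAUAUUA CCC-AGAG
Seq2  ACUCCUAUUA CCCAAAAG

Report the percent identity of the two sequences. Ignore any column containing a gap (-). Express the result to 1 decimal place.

Excluding the 1 gap column leaves 17 comparable sites.
Mismatches occur at site 1 (G↔A), site 5 (A↔C), site 16 (G↔A).
14 of the 17 comparable sites match, so the percent identity is 14/17 × 100 = 82.4%.

82.4%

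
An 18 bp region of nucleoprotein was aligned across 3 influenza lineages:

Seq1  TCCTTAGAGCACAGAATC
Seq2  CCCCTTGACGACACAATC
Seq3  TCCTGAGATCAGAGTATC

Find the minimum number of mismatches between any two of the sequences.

4

Pairwise Hamming distances:
  Seq1 vs Seq2: 6
  Seq1 vs Seq3: 4
  Seq2 vs Seq3: 9
The smallest is 4, between Seq1 and Seq3.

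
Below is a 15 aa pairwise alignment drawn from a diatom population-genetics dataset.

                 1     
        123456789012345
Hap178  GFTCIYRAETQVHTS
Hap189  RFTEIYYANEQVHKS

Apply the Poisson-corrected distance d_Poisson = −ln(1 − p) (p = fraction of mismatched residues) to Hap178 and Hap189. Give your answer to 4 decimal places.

0.5108

The sequences differ at positions 1 (G/R), 4 (C/E), 7 (R/Y), 9 (E/N), 10 (T/E), 14 (T/K).
p = 6/15 = 0.400000.
d = −ln(1 − 0.400000) = −ln(0.600000) = 0.5108.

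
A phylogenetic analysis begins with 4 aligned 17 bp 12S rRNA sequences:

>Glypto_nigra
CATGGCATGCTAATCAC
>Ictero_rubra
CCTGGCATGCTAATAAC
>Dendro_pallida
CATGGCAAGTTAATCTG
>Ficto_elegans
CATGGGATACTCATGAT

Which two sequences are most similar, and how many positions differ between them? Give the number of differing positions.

Pairwise Hamming distances:
  Glypto_nigra vs Ictero_rubra: 2
  Glypto_nigra vs Dendro_pallida: 4
  Glypto_nigra vs Ficto_elegans: 5
  Ictero_rubra vs Dendro_pallida: 6
  Ictero_rubra vs Ficto_elegans: 6
  Dendro_pallida vs Ficto_elegans: 8
The smallest is 2, between Glypto_nigra and Ictero_rubra.

2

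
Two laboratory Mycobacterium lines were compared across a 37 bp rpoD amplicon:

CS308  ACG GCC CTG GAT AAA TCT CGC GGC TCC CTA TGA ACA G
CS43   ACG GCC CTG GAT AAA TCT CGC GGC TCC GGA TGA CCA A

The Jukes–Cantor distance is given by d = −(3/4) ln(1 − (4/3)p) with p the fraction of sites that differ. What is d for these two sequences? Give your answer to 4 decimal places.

0.1167

Differing sites — 28:C/G; 29:T/G; 34:A/C; 37:G/A.
p = 4/37 = 0.108108.
d = −0.75 · ln(1 − (4/3)·0.108108) = −0.75 · ln(0.855856) = −0.75 · (-0.155653) = 0.1167.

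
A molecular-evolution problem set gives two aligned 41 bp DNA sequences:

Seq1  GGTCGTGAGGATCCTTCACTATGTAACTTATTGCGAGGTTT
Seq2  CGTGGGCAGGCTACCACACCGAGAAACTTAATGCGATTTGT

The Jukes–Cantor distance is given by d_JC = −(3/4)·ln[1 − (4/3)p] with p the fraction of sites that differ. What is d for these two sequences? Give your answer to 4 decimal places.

The sequences differ at positions 1 (G/C), 4 (C/G), 6 (T/G), 7 (G/C), 11 (A/C), 13 (C/A), 15 (T/C), 16 (T/A), 20 (T/C), 21 (A/G), 22 (T/A), 24 (T/A), 31 (T/A), 37 (G/T), 38 (G/T), 40 (T/G).
p = 16/41 = 0.390244.
d = −0.75 · ln(1 − (4/3)·0.390244) = −0.75 · ln(0.479675) = −0.75 · (-0.734646) = 0.5510.

0.5510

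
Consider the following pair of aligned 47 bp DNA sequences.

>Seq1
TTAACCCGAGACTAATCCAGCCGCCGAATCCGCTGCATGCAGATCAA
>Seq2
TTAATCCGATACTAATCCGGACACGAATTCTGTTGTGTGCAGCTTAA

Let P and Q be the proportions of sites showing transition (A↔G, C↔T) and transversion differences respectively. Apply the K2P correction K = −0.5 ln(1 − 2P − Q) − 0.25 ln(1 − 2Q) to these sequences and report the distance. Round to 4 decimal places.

Mismatches occur at site 5 (C/T, transition), site 10 (G/T, transversion), site 19 (A/G, transition), site 21 (C/A, transversion), site 23 (G/A, transition), site 25 (C/G, transversion), site 26 (G/A, transition), site 28 (A/T, transversion), site 31 (C/T, transition), site 33 (C/T, transition), site 36 (C/T, transition), site 37 (A/G, transition), site 43 (A/C, transversion), site 45 (C/T, transition).
Of the 14 differences, 9 transitions and 5 transversions over 47 sites: P = 9/47 = 0.191489, Q = 5/47 = 0.106383.
d = −0.5·ln(0.510639) − 0.25·ln(0.787234) = −0.5·(-0.672092) − 0.25·(-0.239230) = 0.3959.

0.3959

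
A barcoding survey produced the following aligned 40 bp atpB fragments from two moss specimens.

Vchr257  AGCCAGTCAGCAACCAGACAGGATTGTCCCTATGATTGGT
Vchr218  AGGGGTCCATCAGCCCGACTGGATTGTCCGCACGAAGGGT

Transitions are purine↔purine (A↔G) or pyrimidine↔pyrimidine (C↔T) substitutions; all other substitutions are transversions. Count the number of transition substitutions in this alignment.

5

Mismatches occur at site 3 (C→G, transversion), site 4 (C→G, transversion), site 5 (A→G, transition), site 6 (G→T, transversion), site 7 (T→C, transition), site 10 (G→T, transversion), site 13 (A→G, transition), site 16 (A→C, transversion), site 20 (A→T, transversion), site 30 (C→G, transversion), site 31 (T→C, transition), site 33 (T→C, transition), site 36 (T→A, transversion), site 37 (T→G, transversion).
Of the 14 differences, 5 transitions and 9 transversions, so the answer is 5.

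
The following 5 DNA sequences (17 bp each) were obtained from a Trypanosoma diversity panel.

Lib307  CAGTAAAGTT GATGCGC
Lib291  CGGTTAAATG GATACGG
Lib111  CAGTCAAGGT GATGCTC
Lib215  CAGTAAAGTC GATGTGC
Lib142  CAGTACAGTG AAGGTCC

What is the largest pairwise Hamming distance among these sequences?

Pairwise Hamming distances:
  Lib307 vs Lib291: 6
  Lib307 vs Lib111: 3
  Lib307 vs Lib215: 2
  Lib307 vs Lib142: 6
  Lib291 vs Lib111: 8
  Lib291 vs Lib215: 7
  Lib291 vs Lib142: 10
  Lib111 vs Lib215: 5
  Lib111 vs Lib142: 8
  Lib215 vs Lib142: 5
The largest is 10, between Lib291 and Lib142.

10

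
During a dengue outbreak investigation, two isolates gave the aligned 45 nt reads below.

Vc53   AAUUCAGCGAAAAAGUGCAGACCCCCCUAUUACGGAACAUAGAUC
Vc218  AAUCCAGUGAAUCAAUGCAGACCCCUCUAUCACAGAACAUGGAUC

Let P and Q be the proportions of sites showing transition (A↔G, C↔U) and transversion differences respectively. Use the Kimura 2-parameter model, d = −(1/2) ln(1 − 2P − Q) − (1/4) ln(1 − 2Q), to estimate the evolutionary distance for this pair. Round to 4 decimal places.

Differing sites — 4:U/C (Ti); 8:C/U (Ti); 12:A/U (Tv); 13:A/C (Tv); 15:G/A (Ti); 26:C/U (Ti); 31:U/C (Ti); 34:G/A (Ti); 41:A/G (Ti).
Of the 9 differences, 7 transitions and 2 transversions over 45 sites: P = 7/45 = 0.155556, Q = 2/45 = 0.044444.
d = −0.5·ln(0.644444) − 0.25·ln(0.911112) = −0.5·(-0.439367) − 0.25·(-0.093089) = 0.2430.

0.2430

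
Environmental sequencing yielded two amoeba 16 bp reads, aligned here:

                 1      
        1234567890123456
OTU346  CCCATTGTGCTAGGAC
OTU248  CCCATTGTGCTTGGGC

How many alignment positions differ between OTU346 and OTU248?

Mismatches occur at site 12 (A↔T), site 15 (A↔G).
That gives 2 mismatches out of 16 aligned sites, so the Hamming distance is 2.

2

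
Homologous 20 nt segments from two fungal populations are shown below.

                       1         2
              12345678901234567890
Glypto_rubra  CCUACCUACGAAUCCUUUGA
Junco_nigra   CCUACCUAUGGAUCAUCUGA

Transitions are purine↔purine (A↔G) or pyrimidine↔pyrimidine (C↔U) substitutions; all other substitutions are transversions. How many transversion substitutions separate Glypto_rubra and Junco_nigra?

1

Differing sites — 9:C/U (Ti); 11:A/G (Ti); 15:C/A (Tv); 17:U/C (Ti).
Of the 4 differences, 3 transitions and 1 transversion, so the answer is 1.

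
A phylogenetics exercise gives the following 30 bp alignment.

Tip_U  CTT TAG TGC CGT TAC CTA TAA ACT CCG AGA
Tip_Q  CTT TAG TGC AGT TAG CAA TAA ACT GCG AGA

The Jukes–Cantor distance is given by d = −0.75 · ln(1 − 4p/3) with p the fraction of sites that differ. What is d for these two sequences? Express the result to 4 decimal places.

The sequences differ at positions 10 (C/A), 15 (C/G), 17 (T/A), 25 (C/G).
p = 4/30 = 0.133333.
d = −0.75 · ln(1 − (4/3)·0.133333) = −0.75 · ln(0.822223) = −0.75 · (-0.195744) = 0.1468.

0.1468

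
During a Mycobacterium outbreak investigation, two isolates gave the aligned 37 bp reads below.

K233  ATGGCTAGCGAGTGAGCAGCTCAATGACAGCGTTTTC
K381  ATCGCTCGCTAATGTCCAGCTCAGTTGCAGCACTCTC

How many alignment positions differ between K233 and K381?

The sequences differ at positions 3 (G/C), 7 (A/C), 10 (G/T), 12 (G/A), 15 (A/T), 16 (G/C), 24 (A/G), 26 (G/T), 27 (A/G), 32 (G/A), 33 (T/C), 35 (T/C).
That gives 12 mismatches out of 37 aligned sites, so the Hamming distance is 12.

12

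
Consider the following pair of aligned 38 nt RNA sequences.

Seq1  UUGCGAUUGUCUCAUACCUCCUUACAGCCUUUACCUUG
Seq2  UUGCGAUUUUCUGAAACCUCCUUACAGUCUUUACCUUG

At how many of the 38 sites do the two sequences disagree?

The sequences differ at positions 9 (G/U), 13 (C/G), 15 (U/A), 28 (C/U).
That gives 4 mismatches out of 38 aligned sites, so the Hamming distance is 4.

4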